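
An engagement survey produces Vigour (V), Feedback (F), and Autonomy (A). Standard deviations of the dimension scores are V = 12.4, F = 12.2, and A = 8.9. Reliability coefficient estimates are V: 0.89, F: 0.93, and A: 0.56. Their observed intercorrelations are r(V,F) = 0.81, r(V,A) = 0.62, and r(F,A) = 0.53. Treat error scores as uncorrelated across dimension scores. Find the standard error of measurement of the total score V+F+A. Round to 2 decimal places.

Var(total) = 381.81 + 497.015 = 878.825.
True-score variance = 319.625 + 497.015 = 816.64, so reliability = 0.9292.
Error variance = 878.825 − 816.64 = 62.1848; SEM = √62.1848 = 7.89.

7.89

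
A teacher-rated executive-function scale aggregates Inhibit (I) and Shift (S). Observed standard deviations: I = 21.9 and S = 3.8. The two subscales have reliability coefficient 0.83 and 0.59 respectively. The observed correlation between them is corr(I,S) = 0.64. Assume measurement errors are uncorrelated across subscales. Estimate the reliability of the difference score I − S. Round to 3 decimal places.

0.774

Var(I−S) = 21.9² + 3.8² − 2·21.9·3.8·0.64 = 494.05 − 106.522 = 387.528.
With uncorrelated errors the cross-covariances are all true-score covariance, so they carry over unchanged; only the diagonal terms shrink to ρᵢσᵢ².
True-score variance = [21.9²·0.83 + 3.8²·0.59] − 106.522 = 406.596 − 106.522 = 300.074.
Reliability = 300.074 / 387.528 = 0.774.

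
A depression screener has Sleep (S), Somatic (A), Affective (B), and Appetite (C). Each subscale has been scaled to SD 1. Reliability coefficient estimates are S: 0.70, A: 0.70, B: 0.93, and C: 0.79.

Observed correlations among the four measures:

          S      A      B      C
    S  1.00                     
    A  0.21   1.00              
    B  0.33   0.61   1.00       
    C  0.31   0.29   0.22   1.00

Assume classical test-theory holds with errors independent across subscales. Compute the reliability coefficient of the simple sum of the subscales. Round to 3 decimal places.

0.889

Var(S+A+B+C) = 4 + 2·[0.21 + 0.33 + 0.31 + 0.61 + 0.29 + 0.22] = 4 + 3.94 = 7.94.
Because errors are independent across components, Cov(Tᵢ,Tⱼ) = Cov(Xᵢ,Xⱼ); the off-diagonal part of the true-score variance is the same as above.
True-score variance = [0.70 + 0.70 + 0.93 + 0.79] + 3.94 = 3.12 + 3.94 = 7.06.
Reliability = 7.06 / 7.94 = 0.889.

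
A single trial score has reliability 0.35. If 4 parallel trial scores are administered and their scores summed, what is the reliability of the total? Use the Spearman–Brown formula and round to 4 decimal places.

0.6829

ρ_k = kρ / (1 + (k−1)ρ) = 4·0.35 / (1 + 3·0.35) = 1.400 / 2.050 = 0.6829.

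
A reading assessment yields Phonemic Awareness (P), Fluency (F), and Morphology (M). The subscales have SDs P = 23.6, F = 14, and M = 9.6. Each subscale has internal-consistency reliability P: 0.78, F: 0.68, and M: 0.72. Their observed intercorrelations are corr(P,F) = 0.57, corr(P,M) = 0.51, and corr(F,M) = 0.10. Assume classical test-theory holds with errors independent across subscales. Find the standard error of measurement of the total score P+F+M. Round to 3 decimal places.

14.528

Var(total) = 845.12 + 634.627 = 1479.75.
True-score variance = 634.064 + 634.627 = 1268.69, so reliability = 0.8574.
Error variance = 1479.75 − 1268.69 = 211.056; SEM = √211.056 = 14.528.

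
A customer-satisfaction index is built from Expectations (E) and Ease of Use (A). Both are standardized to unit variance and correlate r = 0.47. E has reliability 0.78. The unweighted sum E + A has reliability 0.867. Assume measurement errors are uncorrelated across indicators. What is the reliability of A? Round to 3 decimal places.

Var(E+A) = 2 + 2·0.47 = 2.940.
True-score variance = ρ_E + ρ_A + 2·0.47, so 0.867 = (0.78 + ρ_A + 0.94) / 2.940.
ρ_A = 0.867·2.940 − 0.78 − 0.94 = 0.829.

0.829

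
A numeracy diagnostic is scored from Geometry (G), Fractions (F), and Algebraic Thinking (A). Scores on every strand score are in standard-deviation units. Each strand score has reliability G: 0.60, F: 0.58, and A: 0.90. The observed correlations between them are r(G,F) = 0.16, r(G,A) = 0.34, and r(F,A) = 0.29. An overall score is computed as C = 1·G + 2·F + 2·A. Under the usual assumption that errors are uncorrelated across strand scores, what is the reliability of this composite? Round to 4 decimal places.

Var(C) = 1 + 2² + 2² + 2·[2·0.16 + 2·0.34 + 4·0.29] = 9 + 4.32 = 13.32.
With uncorrelated errors the cross-covariances are all true-score covariance, so they carry over unchanged; only the diagonal terms shrink to ρᵢσᵢ².
True-score variance = [0.60 + 2²·0.58 + 2²·0.90] + 4.32 = 6.52 + 4.32 = 10.84.
Reliability = 10.84 / 13.32 = 0.8138.

0.8138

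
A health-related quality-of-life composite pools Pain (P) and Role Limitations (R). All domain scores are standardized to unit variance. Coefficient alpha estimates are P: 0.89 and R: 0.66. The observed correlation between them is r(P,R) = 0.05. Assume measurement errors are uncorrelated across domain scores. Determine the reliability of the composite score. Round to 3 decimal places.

Var(P+R) = 2 + 2·[0.05] = 2 + 0.1 = 2.1.
With uncorrelated errors the cross-covariances are all true-score covariance, so they carry over unchanged; only the diagonal terms shrink to ρᵢσᵢ².
True-score variance = [0.89 + 0.66] + 0.1 = 1.55 + 0.1 = 1.65.
Reliability = 1.65 / 2.1 = 0.786.

0.786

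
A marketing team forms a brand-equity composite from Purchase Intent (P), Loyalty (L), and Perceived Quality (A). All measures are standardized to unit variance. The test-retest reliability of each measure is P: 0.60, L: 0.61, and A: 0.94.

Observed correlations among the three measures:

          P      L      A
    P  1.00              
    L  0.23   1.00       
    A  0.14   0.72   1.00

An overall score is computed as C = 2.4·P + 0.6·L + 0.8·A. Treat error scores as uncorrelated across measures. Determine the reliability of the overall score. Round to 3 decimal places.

Var(C) = 2.4² + 0.6² + 0.8² + 2·[1.44·0.23 + 1.92·0.14 + 0.48·0.72] = 6.76 + 1.8912 = 8.6512.
With uncorrelated errors the cross-covariances are all true-score covariance, so they carry over unchanged; only the diagonal terms shrink to ρᵢσᵢ².
True-score variance = [2.4²·0.60 + 0.6²·0.61 + 0.8²·0.94] + 1.8912 = 4.2772 + 1.8912 = 6.1684.
Reliability = 6.1684 / 8.6512 = 0.713.

0.713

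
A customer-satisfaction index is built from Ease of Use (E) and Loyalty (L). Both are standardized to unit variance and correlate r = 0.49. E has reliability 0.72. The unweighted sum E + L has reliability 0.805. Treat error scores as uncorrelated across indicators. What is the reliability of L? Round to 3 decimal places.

0.699

Var(E+L) = 2 + 2·0.49 = 2.980.
True-score variance = ρ_E + ρ_L + 2·0.49, so 0.805 = (0.72 + ρ_L + 0.98) / 2.980.
ρ_L = 0.805·2.980 − 0.72 − 0.98 = 0.699.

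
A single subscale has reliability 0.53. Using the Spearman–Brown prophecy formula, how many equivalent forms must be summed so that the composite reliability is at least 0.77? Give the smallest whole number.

3

k ≥ ρ*(1−ρ₁)/(ρ₁(1−ρ*)) = 0.77·0.47 / (0.53·0.23) = 2.969.
Smallest integer k = 3.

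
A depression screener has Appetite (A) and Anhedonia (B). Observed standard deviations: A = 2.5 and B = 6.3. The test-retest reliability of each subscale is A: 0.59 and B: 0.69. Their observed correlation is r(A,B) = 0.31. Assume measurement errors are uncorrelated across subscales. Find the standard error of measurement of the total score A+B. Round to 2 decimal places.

Var(total) = 45.94 + 9.765 = 55.705.
True-score variance = 31.0736 + 9.765 = 40.8386, so reliability = 0.7331.
Error variance = 55.705 − 40.8386 = 14.8664; SEM = √14.8664 = 3.86.

3.86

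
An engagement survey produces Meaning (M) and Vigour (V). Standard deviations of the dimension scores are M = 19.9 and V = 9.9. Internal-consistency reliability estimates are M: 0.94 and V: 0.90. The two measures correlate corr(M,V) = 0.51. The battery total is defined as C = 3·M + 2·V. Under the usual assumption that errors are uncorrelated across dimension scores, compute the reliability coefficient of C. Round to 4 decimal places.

Var(C) = 3²·19.9² + 2²·9.9² + 2·[6·19.9·9.9·0.51] = 3956.13 + 1205.7 = 5161.83.
With uncorrelated errors the cross-covariances are all true-score covariance, so they carry over unchanged; only the diagonal terms shrink to ρᵢσᵢ².
True-score variance = [3²·19.9²·0.94 + 2²·9.9²·0.90] + 1205.7 = 3703.08 + 1205.7 = 4908.78.
Reliability = 4908.78 / 5161.83 = 0.9510.

0.9510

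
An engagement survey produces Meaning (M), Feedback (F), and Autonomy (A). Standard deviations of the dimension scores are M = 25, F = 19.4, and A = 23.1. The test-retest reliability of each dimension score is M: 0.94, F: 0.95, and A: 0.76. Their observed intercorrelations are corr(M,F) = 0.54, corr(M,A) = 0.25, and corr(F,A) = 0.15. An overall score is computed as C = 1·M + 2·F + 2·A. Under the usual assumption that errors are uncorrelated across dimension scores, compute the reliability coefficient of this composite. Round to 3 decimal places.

Var(C) = 25² + 2²·19.4² + 2²·23.1² + 2·[2·25·19.4·0.54 + 2·25·23.1·0.25 + 4·19.4·23.1·0.15] = 4264.88 + 2162.87 = 6427.75.
With uncorrelated errors the cross-covariances are all true-score covariance, so they carry over unchanged; only the diagonal terms shrink to ρᵢσᵢ².
True-score variance = [25²·0.94 + 2²·19.4²·0.95 + 2²·23.1²·0.76] + 2162.87 = 3639.84 + 2162.87 = 5802.71.
Reliability = 5802.71 / 6427.75 = 0.903.

0.903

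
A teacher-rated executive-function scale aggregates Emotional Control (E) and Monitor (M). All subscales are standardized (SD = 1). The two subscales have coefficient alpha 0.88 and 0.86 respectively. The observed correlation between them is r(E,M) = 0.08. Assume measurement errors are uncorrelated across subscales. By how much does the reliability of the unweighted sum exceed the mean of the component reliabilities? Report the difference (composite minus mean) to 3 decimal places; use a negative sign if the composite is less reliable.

Var(sum) = 2 + 0.16 = 2.16; true-score variance = 1.74 + 0.16 = 1.9; composite reliability = 0.8796.
Mean component reliability = 0.8700.
Difference = 0.8796 − 0.8700 = 0.010.

0.010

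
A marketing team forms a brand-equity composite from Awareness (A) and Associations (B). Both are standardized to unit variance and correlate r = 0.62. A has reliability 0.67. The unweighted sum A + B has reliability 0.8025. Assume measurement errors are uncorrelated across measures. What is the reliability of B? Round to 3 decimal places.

Var(A+B) = 2 + 2·0.62 = 3.240.
True-score variance = ρ_A + ρ_B + 2·0.62, so 0.8025 = (0.67 + ρ_B + 1.24) / 3.240.
ρ_B = 0.8025·3.240 − 0.67 − 1.24 = 0.690.

0.690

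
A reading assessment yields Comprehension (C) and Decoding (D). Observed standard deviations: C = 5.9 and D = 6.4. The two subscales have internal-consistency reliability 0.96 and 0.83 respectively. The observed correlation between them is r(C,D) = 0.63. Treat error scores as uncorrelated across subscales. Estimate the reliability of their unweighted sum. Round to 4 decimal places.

0.9323

Var(C+D) = 5.9² + 6.4² + 2·[5.9·6.4·0.63] = 75.77 + 47.5776 = 123.348.
With uncorrelated errors the cross-covariances are all true-score covariance, so they carry over unchanged; only the diagonal terms shrink to ρᵢσᵢ².
True-score variance = [5.9²·0.96 + 6.4²·0.83] + 47.5776 = 67.4144 + 47.5776 = 114.992.
Reliability = 114.992 / 123.348 = 0.9323.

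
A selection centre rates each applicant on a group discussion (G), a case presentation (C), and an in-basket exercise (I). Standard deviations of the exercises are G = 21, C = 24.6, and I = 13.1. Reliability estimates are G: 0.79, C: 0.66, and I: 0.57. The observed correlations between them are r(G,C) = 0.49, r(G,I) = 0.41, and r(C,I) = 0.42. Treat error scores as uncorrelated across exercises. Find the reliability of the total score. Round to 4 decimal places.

Var(G+C+I) = 21² + 24.6² + 13.1² + 2·[21·24.6·0.49 + 21·13.1·0.41 + 24.6·13.1·0.42] = 1217.77 + 1002.55 = 2220.32.
Because errors are independent across components, Cov(Tᵢ,Tⱼ) = Cov(Xᵢ,Xⱼ); the off-diagonal part of the true-score variance is the same as above.
True-score variance = [21²·0.79 + 24.6²·0.66 + 13.1²·0.57] + 1002.55 = 845.613 + 1002.55 = 1848.16.
Reliability = 1848.16 / 2220.32 = 0.8324.

0.8324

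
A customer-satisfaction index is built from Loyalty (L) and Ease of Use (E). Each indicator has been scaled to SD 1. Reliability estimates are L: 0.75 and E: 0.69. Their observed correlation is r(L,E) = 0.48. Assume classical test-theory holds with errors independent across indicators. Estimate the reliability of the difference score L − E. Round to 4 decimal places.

Var(L−E) = 1 + 1 − 2·0.48 = 2 − 0.96 = 1.04.
Under uncorrelated errors the observed covariances equal the true-score covariances, so only the own-variance terms attenuate.
True-score variance = [0.75 + 0.69] − 0.96 = 1.44 − 0.96 = 0.48.
Reliability = 0.48 / 1.04 = 0.4615.

0.4615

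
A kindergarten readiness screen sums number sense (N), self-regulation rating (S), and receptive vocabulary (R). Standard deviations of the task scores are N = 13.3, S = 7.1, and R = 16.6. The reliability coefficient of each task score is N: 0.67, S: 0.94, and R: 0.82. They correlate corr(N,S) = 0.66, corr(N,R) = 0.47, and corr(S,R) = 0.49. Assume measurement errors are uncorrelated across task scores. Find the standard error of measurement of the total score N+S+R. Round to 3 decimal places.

Var(total) = 502.86 + 447.684 = 950.544.
True-score variance = 391.861 + 447.684 = 839.545, so reliability = 0.8832.
Error variance = 950.544 − 839.545 = 110.999; SEM = √110.999 = 10.536.

10.536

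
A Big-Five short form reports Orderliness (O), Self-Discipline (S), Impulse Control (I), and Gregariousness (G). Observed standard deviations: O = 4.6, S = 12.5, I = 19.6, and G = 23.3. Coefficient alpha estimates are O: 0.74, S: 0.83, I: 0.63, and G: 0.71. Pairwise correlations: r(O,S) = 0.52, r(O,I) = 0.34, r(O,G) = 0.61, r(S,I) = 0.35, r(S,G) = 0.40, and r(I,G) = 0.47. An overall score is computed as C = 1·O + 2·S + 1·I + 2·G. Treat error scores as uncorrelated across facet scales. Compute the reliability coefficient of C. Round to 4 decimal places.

Var(C) = 4.6² + 2²·12.5² + 19.6² + 2²·23.3² + 2·[2·4.6·12.5·0.52 + 4.6·19.6·0.34 + 2·4.6·23.3·0.61 + 2·12.5·19.6·0.35 + 4·12.5·23.3·0.40 + 2·19.6·23.3·0.47] = 3201.88 + 2575.99 = 5777.87.
With uncorrelated errors the cross-covariances are all true-score covariance, so they carry over unchanged; only the diagonal terms shrink to ρᵢσᵢ².
True-score variance = [4.6²·0.74 + 2²·12.5²·0.83 + 19.6²·0.63 + 2²·23.3²·0.71] + 2575.99 = 2318.24 + 2575.99 = 4894.22.
Reliability = 4894.22 / 5777.87 = 0.8471.

0.8471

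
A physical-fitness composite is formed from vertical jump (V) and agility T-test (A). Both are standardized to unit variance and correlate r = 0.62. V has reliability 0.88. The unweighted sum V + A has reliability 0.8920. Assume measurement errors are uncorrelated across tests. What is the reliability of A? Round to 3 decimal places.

Var(V+A) = 2 + 2·0.62 = 3.240.
True-score variance = ρ_V + ρ_A + 2·0.62, so 0.8920 = (0.88 + ρ_A + 1.24) / 3.240.
ρ_A = 0.8920·3.240 − 0.88 − 1.24 = 0.770.

0.770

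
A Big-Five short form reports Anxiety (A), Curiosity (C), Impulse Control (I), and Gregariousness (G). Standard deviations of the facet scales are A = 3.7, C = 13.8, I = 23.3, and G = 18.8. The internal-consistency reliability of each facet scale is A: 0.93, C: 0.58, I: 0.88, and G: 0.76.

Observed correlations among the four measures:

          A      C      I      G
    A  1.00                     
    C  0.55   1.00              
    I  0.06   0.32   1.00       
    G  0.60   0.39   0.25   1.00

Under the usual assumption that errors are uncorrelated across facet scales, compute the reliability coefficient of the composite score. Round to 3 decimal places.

0.877

Var(A+C+I+G) = 3.7² + 13.8² + 23.3² + 18.8² + 2·[3.7·13.8·0.55 + 3.7·23.3·0.06 + 3.7·18.8·0.60 + 13.8·23.3·0.32 + 13.8·18.8·0.39 + 23.3·18.8·0.25] = 1100.46 + 777.152 = 1877.61.
Under uncorrelated errors the observed covariances equal the true-score covariances, so only the own-variance terms attenuate.
True-score variance = [3.7²·0.93 + 13.8²·0.58 + 23.3²·0.88 + 18.8²·0.76] + 777.152 = 869.545 + 777.152 = 1646.7.
Reliability = 1646.7 / 1877.61 = 0.877.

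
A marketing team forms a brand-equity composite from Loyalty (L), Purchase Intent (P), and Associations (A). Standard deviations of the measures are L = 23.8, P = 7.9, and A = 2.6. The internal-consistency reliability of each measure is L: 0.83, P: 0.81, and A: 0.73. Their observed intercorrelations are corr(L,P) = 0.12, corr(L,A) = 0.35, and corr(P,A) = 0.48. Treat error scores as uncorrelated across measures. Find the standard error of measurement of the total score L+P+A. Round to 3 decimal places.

10.487

Var(total) = 635.61 + 108.159 = 743.769.
True-score variance = 525.632 + 108.159 = 633.791, so reliability = 0.8521.
Error variance = 743.769 − 633.791 = 109.978; SEM = √109.978 = 10.487.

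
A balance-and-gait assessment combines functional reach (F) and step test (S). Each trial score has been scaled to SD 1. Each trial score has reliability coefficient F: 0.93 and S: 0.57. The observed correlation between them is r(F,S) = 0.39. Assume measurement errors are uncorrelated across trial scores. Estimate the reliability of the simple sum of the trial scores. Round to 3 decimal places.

Var(F+S) = 2 + 2·[0.39] = 2 + 0.78 = 2.78.
Under uncorrelated errors the observed covariances equal the true-score covariances, so only the own-variance terms attenuate.
True-score variance = [0.93 + 0.57] + 0.78 = 1.5 + 0.78 = 2.28.
Reliability = 2.28 / 2.78 = 0.820.

0.820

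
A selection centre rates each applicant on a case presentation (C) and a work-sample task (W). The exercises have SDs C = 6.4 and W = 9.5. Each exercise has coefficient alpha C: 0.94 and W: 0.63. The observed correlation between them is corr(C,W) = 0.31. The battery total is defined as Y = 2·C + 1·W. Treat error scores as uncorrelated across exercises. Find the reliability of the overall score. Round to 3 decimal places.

Var(Y) = 2²·6.4² + 9.5² + 2·[2·6.4·9.5·0.31] = 254.09 + 75.392 = 329.482.
Under uncorrelated errors the observed covariances equal the true-score covariances, so only the own-variance terms attenuate.
True-score variance = [2²·6.4²·0.94 + 9.5²·0.63] + 75.392 = 210.867 + 75.392 = 286.259.
Reliability = 286.259 / 329.482 = 0.869.

0.869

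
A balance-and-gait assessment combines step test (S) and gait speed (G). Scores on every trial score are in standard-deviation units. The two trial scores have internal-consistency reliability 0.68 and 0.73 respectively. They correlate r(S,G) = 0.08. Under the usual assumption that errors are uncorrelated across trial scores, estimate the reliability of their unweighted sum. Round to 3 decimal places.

0.727

Var(S+G) = 2 + 2·[0.08] = 2 + 0.16 = 2.16.
Under uncorrelated errors the observed covariances equal the true-score covariances, so only the own-variance terms attenuate.
True-score variance = [0.68 + 0.73] + 0.16 = 1.41 + 0.16 = 1.57.
Reliability = 1.57 / 2.16 = 0.727.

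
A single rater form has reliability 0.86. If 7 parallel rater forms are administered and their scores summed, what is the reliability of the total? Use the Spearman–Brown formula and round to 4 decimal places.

0.9773

ρ_k = kρ / (1 + (k−1)ρ) = 7·0.86 / (1 + 6·0.86) = 6.020 / 6.160 = 0.9773.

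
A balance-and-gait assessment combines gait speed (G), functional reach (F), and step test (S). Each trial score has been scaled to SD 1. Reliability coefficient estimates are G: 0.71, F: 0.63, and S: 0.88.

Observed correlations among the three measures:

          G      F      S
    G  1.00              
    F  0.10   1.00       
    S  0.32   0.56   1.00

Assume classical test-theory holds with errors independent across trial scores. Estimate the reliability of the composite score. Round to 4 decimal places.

0.8427

Var(G+F+S) = 3 + 2·[0.10 + 0.32 + 0.56] = 3 + 1.96 = 4.96.
With uncorrelated errors the cross-covariances are all true-score covariance, so they carry over unchanged; only the diagonal terms shrink to ρᵢσᵢ².
True-score variance = [0.71 + 0.63 + 0.88] + 1.96 = 2.22 + 1.96 = 4.18.
Reliability = 4.18 / 4.96 = 0.8427.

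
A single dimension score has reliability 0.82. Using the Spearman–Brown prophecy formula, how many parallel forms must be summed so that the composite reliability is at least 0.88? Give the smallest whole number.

2

k ≥ ρ*(1−ρ₁)/(ρ₁(1−ρ*)) = 0.88·0.18 / (0.82·0.12) = 1.610.
Smallest integer k = 2.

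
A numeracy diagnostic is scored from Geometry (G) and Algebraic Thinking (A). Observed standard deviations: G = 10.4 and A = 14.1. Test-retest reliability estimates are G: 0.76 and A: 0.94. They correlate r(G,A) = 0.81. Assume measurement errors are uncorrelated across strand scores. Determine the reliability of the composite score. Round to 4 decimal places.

0.9304

Var(G+A) = 10.4² + 14.1² + 2·[10.4·14.1·0.81] = 306.97 + 237.557 = 544.527.
Under uncorrelated errors the observed covariances equal the true-score covariances, so only the own-variance terms attenuate.
True-score variance = [10.4²·0.76 + 14.1²·0.94] + 237.557 = 269.083 + 237.557 = 506.64.
Reliability = 506.64 / 544.527 = 0.9304.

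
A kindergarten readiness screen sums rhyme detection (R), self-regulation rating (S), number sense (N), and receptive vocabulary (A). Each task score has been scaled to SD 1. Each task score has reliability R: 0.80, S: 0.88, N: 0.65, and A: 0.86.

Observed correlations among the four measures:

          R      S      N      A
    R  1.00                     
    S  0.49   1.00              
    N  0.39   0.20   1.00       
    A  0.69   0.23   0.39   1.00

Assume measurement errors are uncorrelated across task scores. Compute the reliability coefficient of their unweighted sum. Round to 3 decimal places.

Var(R+S+N+A) = 4 + 2·[0.49 + 0.39 + 0.69 + 0.20 + 0.23 + 0.39] = 4 + 4.78 = 8.78.
Under uncorrelated errors the observed covariances equal the true-score covariances, so only the own-variance terms attenuate.
True-score variance = [0.80 + 0.88 + 0.65 + 0.86] + 4.78 = 3.19 + 4.78 = 7.97.
Reliability = 7.97 / 8.78 = 0.908.

0.908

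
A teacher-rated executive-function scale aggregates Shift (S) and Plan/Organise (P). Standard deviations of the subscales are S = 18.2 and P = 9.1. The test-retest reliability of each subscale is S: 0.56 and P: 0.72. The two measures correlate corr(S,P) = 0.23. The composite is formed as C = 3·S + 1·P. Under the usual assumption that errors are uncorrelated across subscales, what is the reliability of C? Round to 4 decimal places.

0.5946

Var(C) = 3²·18.2² + 9.1² + 2·[3·18.2·9.1·0.23] = 3063.97 + 228.556 = 3292.53.
With uncorrelated errors the cross-covariances are all true-score covariance, so they carry over unchanged; only the diagonal terms shrink to ρᵢσᵢ².
True-score variance = [3²·18.2²·0.56 + 9.1²·0.72] + 228.556 = 1729.07 + 228.556 = 1957.63.
Reliability = 1957.63 / 3292.53 = 0.5946.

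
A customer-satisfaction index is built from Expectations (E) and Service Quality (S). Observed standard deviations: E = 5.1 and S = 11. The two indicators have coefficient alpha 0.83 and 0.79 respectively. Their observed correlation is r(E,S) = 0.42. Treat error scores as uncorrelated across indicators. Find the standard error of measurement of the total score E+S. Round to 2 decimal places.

5.46

Var(total) = 147.01 + 47.124 = 194.134.
True-score variance = 117.178 + 47.124 = 164.302, so reliability = 0.8463.
Error variance = 194.134 − 164.302 = 29.8317; SEM = √29.8317 = 5.46.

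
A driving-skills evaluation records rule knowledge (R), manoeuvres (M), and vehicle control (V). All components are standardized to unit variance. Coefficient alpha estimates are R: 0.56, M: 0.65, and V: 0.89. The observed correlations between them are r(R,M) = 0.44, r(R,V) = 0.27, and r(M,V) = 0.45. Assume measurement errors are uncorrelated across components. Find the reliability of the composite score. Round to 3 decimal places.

0.831

Var(R+M+V) = 3 + 2·[0.44 + 0.27 + 0.45] = 3 + 2.32 = 5.32.
Under uncorrelated errors the observed covariances equal the true-score covariances, so only the own-variance terms attenuate.
True-score variance = [0.56 + 0.65 + 0.89] + 2.32 = 2.1 + 2.32 = 4.42.
Reliability = 4.42 / 5.32 = 0.831.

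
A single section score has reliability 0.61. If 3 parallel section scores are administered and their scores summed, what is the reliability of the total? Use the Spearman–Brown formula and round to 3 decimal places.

ρ_k = kρ / (1 + (k−1)ρ) = 3·0.61 / (1 + 2·0.61) = 1.830 / 2.220 = 0.824.

0.824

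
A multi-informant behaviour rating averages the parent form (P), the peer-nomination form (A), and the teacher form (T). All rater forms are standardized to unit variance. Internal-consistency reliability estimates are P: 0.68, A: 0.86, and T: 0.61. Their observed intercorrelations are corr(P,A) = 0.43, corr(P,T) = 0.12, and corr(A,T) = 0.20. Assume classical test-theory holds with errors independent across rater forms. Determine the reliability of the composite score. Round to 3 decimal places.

Var(P+A+T) = 3 + 2·[0.43 + 0.12 + 0.20] = 3 + 1.5 = 4.5.
Because errors are independent across components, Cov(Tᵢ,Tⱼ) = Cov(Xᵢ,Xⱼ); the off-diagonal part of the true-score variance is the same as above.
True-score variance = [0.68 + 0.86 + 0.61] + 1.5 = 2.15 + 1.5 = 3.65.
Reliability = 3.65 / 4.5 = 0.811.

0.811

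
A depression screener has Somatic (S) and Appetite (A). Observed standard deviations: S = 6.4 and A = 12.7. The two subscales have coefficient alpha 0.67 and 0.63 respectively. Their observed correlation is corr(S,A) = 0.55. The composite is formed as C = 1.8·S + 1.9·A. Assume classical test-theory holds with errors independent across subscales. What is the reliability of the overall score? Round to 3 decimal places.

Var(C) = 1.8²·6.4² + 1.9²·12.7² + 2·[3.42·6.4·12.7·0.55] = 714.967 + 305.775 = 1020.74.
Under uncorrelated errors the observed covariances equal the true-score covariances, so only the own-variance terms attenuate.
True-score variance = [1.8²·6.4²·0.67 + 1.9²·12.7²·0.63] + 305.775 = 455.738 + 305.775 = 761.513.
Reliability = 761.513 / 1020.74 = 0.746.

0.746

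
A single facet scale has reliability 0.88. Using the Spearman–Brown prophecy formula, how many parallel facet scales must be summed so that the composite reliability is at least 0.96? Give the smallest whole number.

4

k ≥ ρ*(1−ρ₁)/(ρ₁(1−ρ*)) = 0.96·0.12 / (0.88·0.04) = 3.273.
Smallest integer k = 4.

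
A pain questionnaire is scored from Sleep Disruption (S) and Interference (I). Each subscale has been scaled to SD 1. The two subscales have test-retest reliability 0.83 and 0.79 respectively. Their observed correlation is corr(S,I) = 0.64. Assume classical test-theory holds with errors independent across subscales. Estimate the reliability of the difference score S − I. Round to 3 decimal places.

Var(S−I) = 1 + 1 − 2·0.64 = 2 − 1.28 = 0.72.
With uncorrelated errors the cross-covariances are all true-score covariance, so they carry over unchanged; only the diagonal terms shrink to ρᵢσᵢ².
True-score variance = [0.83 + 0.79] − 1.28 = 1.62 − 1.28 = 0.34.
Reliability = 0.34 / 0.72 = 0.472.

0.472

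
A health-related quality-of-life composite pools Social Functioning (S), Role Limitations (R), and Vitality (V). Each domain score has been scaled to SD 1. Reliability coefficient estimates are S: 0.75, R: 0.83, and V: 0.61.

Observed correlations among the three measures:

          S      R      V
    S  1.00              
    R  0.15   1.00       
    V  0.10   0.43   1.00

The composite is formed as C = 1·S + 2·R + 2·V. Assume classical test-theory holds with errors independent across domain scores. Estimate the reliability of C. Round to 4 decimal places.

0.8147

Var(C) = 1 + 2² + 2² + 2·[2·0.15 + 2·0.10 + 4·0.43] = 9 + 4.44 = 13.44.
Under uncorrelated errors the observed covariances equal the true-score covariances, so only the own-variance terms attenuate.
True-score variance = [0.75 + 2²·0.83 + 2²·0.61] + 4.44 = 6.51 + 4.44 = 10.95.
Reliability = 10.95 / 13.44 = 0.8147.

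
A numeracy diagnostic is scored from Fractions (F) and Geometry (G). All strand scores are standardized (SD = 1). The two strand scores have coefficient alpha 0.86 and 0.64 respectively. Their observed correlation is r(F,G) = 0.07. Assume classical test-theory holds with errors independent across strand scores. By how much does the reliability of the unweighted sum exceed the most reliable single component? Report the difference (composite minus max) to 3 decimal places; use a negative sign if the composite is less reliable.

-0.094

Var(sum) = 2 + 0.14 = 2.14; true-score variance = 1.5 + 0.14 = 1.64; composite reliability = 0.7664.
Max component reliability = 0.8600.
Difference = 0.7664 − 0.8600 = -0.094.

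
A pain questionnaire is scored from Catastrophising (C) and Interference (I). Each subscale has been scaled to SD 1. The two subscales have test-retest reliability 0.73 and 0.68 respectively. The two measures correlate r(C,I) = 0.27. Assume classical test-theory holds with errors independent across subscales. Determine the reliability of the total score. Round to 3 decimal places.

0.768

Var(C+I) = 2 + 2·[0.27] = 2 + 0.54 = 2.54.
With uncorrelated errors the cross-covariances are all true-score covariance, so they carry over unchanged; only the diagonal terms shrink to ρᵢσᵢ².
True-score variance = [0.73 + 0.68] + 0.54 = 1.41 + 0.54 = 1.95.
Reliability = 1.95 / 2.54 = 0.768.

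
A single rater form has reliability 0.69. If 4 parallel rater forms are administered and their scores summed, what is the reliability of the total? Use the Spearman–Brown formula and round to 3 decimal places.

ρ_k = kρ / (1 + (k−1)ρ) = 4·0.69 / (1 + 3·0.69) = 2.760 / 3.070 = 0.899.

0.899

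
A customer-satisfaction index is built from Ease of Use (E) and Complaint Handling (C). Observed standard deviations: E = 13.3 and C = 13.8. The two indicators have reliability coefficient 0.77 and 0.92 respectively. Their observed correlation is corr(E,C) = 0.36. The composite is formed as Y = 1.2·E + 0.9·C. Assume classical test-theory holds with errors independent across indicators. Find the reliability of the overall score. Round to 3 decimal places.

0.871

Var(Y) = 1.2²·13.3² + 0.9²·13.8² + 2·[1.08·13.3·13.8·0.36] = 408.978 + 142.721 = 551.699.
Because errors are independent across components, Cov(Tᵢ,Tⱼ) = Cov(Xᵢ,Xⱼ); the off-diagonal part of the true-score variance is the same as above.
True-score variance = [1.2²·13.3²·0.77 + 0.9²·13.8²·0.92] + 142.721 = 338.052 + 142.721 = 480.772.
Reliability = 480.772 / 551.699 = 0.871.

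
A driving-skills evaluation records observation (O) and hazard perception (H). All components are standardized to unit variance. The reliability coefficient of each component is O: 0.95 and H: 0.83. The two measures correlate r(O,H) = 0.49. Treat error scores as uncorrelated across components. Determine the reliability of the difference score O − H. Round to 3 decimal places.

Var(O−H) = 1 + 1 − 2·0.49 = 2 − 0.98 = 1.02.
Because errors are independent across components, Cov(Tᵢ,Tⱼ) = Cov(Xᵢ,Xⱼ); the off-diagonal part of the true-score variance is the same as above.
True-score variance = [0.95 + 0.83] − 0.98 = 1.78 − 0.98 = 0.8.
Reliability = 0.8 / 1.02 = 0.784.

0.784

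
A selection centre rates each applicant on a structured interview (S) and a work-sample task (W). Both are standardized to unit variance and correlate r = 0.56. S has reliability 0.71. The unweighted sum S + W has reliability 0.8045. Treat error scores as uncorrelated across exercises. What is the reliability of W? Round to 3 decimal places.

Var(S+W) = 2 + 2·0.56 = 3.120.
True-score variance = ρ_S + ρ_W + 2·0.56, so 0.8045 = (0.71 + ρ_W + 1.12) / 3.120.
ρ_W = 0.8045·3.120 − 0.71 − 1.12 = 0.680.

0.680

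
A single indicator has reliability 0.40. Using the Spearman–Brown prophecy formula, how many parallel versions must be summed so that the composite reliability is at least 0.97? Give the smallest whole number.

k ≥ ρ*(1−ρ₁)/(ρ₁(1−ρ*)) = 0.97·0.60 / (0.40·0.03) = 48.500.
Smallest integer k = 49.

49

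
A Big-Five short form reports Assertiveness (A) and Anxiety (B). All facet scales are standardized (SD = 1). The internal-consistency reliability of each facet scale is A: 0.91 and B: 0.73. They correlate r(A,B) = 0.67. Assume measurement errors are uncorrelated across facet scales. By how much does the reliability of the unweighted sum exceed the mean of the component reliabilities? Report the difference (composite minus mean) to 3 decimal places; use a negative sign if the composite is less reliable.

0.072

Var(sum) = 2 + 1.34 = 3.34; true-score variance = 1.64 + 1.34 = 2.98; composite reliability = 0.8922.
Mean component reliability = 0.8200.
Difference = 0.8922 − 0.8200 = 0.072.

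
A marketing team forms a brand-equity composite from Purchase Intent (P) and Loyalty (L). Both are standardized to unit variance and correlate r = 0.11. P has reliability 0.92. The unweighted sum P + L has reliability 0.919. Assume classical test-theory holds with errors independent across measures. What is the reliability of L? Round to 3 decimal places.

0.900

Var(P+L) = 2 + 2·0.11 = 2.220.
True-score variance = ρ_P + ρ_L + 2·0.11, so 0.919 = (0.92 + ρ_L + 0.22) / 2.220.
ρ_L = 0.919·2.220 − 0.92 − 0.22 = 0.900.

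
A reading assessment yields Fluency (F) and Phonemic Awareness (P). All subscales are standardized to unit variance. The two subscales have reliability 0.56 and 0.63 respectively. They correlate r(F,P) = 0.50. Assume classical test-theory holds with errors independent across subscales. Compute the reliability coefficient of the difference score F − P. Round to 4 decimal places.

Var(F−P) = 1 + 1 − 2·0.50 = 2 − 1 = 1.
Under uncorrelated errors the observed covariances equal the true-score covariances, so only the own-variance terms attenuate.
True-score variance = [0.56 + 0.63] − 1 = 1.19 − 1 = 0.19.
Reliability = 0.19 / 1 = 0.1900.

0.1900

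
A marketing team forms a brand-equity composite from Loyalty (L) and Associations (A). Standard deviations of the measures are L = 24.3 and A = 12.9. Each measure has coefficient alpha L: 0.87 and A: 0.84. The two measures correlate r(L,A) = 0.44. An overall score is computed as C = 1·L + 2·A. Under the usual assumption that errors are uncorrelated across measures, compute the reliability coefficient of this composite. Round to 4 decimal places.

0.8986

Var(C) = 24.3² + 2²·12.9² + 2·[2·24.3·12.9·0.44] = 1256.13 + 551.707 = 1807.84.
Under uncorrelated errors the observed covariances equal the true-score covariances, so only the own-variance terms attenuate.
True-score variance = [24.3²·0.87 + 2²·12.9²·0.84] + 551.707 = 1072.86 + 551.707 = 1624.57.
Reliability = 1624.57 / 1807.84 = 0.8986.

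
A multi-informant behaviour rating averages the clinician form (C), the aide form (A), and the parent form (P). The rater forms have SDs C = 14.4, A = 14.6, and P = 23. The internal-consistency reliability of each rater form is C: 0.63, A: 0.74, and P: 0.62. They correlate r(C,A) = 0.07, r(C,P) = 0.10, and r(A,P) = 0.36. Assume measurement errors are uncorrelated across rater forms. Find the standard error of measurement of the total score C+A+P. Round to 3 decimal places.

18.253

Var(total) = 949.52 + 337.45 = 1286.97.
True-score variance = 616.355 + 337.45 = 953.805, so reliability = 0.7411.
Error variance = 1286.97 − 953.805 = 333.165; SEM = √333.165 = 18.253.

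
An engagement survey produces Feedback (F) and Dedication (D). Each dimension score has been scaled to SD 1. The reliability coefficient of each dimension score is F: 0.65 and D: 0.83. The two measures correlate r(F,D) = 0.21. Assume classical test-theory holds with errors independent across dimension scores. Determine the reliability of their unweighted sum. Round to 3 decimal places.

Var(F+D) = 2 + 2·[0.21] = 2 + 0.42 = 2.42.
Because errors are independent across components, Cov(Tᵢ,Tⱼ) = Cov(Xᵢ,Xⱼ); the off-diagonal part of the true-score variance is the same as above.
True-score variance = [0.65 + 0.83] + 0.42 = 1.48 + 0.42 = 1.9.
Reliability = 1.9 / 2.42 = 0.785.

0.785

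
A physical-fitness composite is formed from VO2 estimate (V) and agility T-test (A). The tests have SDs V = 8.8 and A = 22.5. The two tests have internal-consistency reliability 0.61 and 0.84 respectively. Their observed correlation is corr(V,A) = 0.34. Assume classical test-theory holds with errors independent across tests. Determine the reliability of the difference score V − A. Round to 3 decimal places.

0.752

Var(V−A) = 8.8² + 22.5² − 2·8.8·22.5·0.34 = 583.69 − 134.64 = 449.05.
With uncorrelated errors the cross-covariances are all true-score covariance, so they carry over unchanged; only the diagonal terms shrink to ρᵢσᵢ².
True-score variance = [8.8²·0.61 + 22.5²·0.84] − 134.64 = 472.488 − 134.64 = 337.848.
Reliability = 337.848 / 449.05 = 0.752.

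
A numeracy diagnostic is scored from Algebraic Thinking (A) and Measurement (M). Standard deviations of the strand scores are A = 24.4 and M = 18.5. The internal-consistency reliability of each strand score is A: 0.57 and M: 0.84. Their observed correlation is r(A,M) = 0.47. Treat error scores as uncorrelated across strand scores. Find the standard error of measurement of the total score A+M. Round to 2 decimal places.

Var(total) = 937.61 + 424.316 = 1361.93.
True-score variance = 626.845 + 424.316 = 1051.16, so reliability = 0.7718.
Error variance = 1361.93 − 1051.16 = 310.765; SEM = √310.765 = 17.63.

17.63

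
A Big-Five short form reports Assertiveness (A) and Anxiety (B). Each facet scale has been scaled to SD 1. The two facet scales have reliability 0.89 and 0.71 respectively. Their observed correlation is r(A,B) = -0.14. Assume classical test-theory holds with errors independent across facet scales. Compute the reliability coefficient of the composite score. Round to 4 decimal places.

Var(A+B) = 2 + 2·[(-0.14)] = 2 − 0.28 = 1.72.
Under uncorrelated errors the observed covariances equal the true-score covariances, so only the own-variance terms attenuate.
True-score variance = [0.89 + 0.71] − 0.28 = 1.6 − 0.28 = 1.32.
Reliability = 1.32 / 1.72 = 0.7674.

0.7674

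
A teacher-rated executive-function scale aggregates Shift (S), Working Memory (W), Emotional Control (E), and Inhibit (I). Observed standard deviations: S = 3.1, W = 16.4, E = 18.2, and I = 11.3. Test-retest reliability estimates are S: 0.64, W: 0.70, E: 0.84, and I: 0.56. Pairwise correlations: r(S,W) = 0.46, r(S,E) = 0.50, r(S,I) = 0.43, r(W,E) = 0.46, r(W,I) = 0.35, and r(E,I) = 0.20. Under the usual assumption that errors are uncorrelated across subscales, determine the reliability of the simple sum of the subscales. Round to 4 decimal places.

0.8576

Var(S+W+E+I) = 3.1² + 16.4² + 18.2² + 11.3² + 2·[3.1·16.4·0.46 + 3.1·18.2·0.50 + 3.1·11.3·0.43 + 16.4·18.2·0.46 + 16.4·11.3·0.35 + 18.2·11.3·0.20] = 737.5 + 619.908 = 1357.41.
With uncorrelated errors the cross-covariances are all true-score covariance, so they carry over unchanged; only the diagonal terms shrink to ρᵢσᵢ².
True-score variance = [3.1²·0.64 + 16.4²·0.70 + 18.2²·0.84 + 11.3²·0.56] + 619.908 = 544.17 + 619.908 = 1164.08.
Reliability = 1164.08 / 1357.41 = 0.8576.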